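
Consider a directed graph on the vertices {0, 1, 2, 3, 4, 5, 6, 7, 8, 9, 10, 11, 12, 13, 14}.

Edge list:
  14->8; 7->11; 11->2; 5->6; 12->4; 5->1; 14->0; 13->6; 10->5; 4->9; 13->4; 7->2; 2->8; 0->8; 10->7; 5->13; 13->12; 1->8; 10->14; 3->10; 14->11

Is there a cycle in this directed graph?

DFS with white/gray/black marking, starting from 3:
3 gray
  10 gray
    14 gray
      0 gray
        8 gray
        8 black
      0 black
      11 gray
        2 gray
          2→8: 8 black — skip
        2 black
      11 black
      14→8: 8 black — skip
    14 black
    5 gray
      6 gray
      6 black
      13 gray
        13→6: 6 black — skip
        4 gray
          9 gray
          9 black
        4 black
        12 gray
          12→4: 4 black — skip
        12 black
      13 black
      1 gray
        1→8: 8 black — skip
      1 black
    5 black
    7 gray
      7→2: 2 black — skip
      7→11: 11 black — skip
    7 black
  10 black
3 black
Every edge goes to a white or black vertex — no back edge, so the graph is acyclic.

No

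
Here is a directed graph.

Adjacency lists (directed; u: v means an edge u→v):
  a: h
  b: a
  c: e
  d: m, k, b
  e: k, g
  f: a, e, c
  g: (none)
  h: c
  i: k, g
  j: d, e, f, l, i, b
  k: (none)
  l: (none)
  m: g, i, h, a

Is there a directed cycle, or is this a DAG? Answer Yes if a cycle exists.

No

DFS with white/gray/black marking, starting from b:
b gray
  a gray
    h gray
      c gray
        e gray
          k gray
          k black
          g gray
          g black
        e black
      c black
    h black
  a black
b black
d gray
  m gray
    m→g: g black — skip
    i gray
      i→k: k black — skip
      i→g: g black — skip
    i black
    m→h: h black — skip
    m→a: a black — skip
  m black
  d→k: k black — skip
  d→b: b black — skip
d black
f gray
  f→a: a black — skip
  f→e: e black — skip
  f→c: c black — skip
f black
j gray
  j→d: d black — skip
  j→e: e black — skip
  j→f: f black — skip
  l gray
  l black
  j→i: i black — skip
  j→b: b black — skip
j black
Every edge goes to a white or black vertex — no back edge, so the graph is acyclic.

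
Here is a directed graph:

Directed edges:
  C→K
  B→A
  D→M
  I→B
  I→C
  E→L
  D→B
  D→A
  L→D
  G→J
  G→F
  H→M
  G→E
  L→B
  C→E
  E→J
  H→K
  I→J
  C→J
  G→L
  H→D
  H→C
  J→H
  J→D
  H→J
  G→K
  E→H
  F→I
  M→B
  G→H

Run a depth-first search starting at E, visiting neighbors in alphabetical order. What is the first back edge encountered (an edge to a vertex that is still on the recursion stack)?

C->E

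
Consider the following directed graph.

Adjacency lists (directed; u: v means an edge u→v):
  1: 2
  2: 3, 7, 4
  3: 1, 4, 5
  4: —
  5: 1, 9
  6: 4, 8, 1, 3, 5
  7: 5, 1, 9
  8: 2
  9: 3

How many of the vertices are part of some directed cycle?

6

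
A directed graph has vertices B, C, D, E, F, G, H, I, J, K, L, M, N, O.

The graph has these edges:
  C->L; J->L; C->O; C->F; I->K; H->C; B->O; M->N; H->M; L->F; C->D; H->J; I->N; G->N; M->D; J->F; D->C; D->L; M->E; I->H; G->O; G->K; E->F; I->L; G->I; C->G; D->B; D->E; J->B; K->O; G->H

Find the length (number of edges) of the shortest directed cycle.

2

For each vertex v, BFS finds the shortest path from v back to v.
The shortest such closed walk is D → C → D, length 2.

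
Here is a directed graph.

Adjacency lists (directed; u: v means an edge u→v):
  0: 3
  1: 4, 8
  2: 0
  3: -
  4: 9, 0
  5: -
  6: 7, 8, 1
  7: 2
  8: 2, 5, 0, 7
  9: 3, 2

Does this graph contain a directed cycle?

No

DFS with white/gray/black marking, starting from 8:
8 gray
  2 gray
    0 gray
      3 gray
      3 black
    0 black
  2 black
  5 gray
  5 black
  8→0: 0 black — skip
  7 gray
    7→2: 2 black — skip
  7 black
8 black
1 gray
  4 gray
    9 gray
      9→3: 3 black — skip
      9→2: 2 black — skip
    9 black
    4→0: 0 black — skip
  4 black
  1→8: 8 black — skip
1 black
6 gray
  6→7: 7 black — skip
  6→8: 8 black — skip
  6→1: 1 black — skip
6 black
Every edge goes to a white or black vertex — no back edge, so the graph is acyclic.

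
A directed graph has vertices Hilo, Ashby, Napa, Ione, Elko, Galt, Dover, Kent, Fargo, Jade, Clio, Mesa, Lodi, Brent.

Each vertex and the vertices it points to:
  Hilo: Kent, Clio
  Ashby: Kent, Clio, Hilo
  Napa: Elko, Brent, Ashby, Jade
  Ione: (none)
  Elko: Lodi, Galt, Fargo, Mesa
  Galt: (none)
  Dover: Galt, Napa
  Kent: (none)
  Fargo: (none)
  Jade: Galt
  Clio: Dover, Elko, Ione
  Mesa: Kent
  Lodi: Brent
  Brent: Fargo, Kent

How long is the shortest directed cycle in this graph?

4

For each vertex v, BFS finds the shortest path from v back to v.
The shortest such closed walk is Napa → Ashby → Clio → Dover → Napa, length 4.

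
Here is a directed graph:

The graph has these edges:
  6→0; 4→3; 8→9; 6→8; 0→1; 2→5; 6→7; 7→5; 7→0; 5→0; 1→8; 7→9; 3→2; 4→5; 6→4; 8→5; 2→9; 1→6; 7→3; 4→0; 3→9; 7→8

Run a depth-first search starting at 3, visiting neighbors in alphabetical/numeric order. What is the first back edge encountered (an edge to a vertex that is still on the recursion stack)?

6→0

DFS from 3 (visiting neighbors in alphabetical/numeric order); mark gray on enter, black on exit:
3 gray
  2 gray
    5 gray
      0 gray
        1 gray
          6 gray
            6→0: 0 is gray → back edge
First back edge: 6 → 0.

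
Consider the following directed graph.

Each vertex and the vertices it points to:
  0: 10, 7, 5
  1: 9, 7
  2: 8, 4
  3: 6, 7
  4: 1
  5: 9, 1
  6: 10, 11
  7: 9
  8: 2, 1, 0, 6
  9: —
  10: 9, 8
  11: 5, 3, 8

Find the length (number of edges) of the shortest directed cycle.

For each vertex v, BFS finds the shortest path from v back to v.
The shortest such closed walk is 8 → 2 → 8, length 2.

2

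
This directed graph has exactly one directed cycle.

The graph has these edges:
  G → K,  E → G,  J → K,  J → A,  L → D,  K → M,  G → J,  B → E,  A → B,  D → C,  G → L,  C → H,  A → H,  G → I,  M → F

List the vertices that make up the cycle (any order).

DFS with gray/black marking from G:
G gray
  I gray
  I black
  J gray
    A gray
      B gray
        E gray
          E→G: G is gray → back edge
Back edge closes the cycle G → J → A → B → E → G; its vertices are {A, B, E, G, J}.

A, B, E, G, J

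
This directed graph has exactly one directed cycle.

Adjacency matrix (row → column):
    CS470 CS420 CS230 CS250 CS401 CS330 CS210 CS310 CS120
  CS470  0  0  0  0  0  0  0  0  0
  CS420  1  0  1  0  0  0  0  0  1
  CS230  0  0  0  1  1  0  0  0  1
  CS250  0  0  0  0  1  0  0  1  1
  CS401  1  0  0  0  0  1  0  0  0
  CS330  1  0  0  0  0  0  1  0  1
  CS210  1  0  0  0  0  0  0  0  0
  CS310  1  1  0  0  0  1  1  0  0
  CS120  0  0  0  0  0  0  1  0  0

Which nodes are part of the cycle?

DFS with gray/black marking from CS230:
CS230 gray
  CS120 gray
    CS210 gray
      CS470 gray
      CS470 black
    CS210 black
  CS120 black
  CS250 gray
    CS401 gray
      CS401→CS470: CS470 black — skip
      CS330 gray
        CS330→CS470: CS470 black — skip
        CS330→CS210: CS210 black — skip
        CS330→CS120: CS120 black — skip
      CS330 black
    CS401 black
    CS310 gray
      CS310→CS330: CS330 black — skip
      CS420 gray
        CS420→CS230: CS230 is gray → back edge
Back edge closes the cycle CS230 → CS250 → CS310 → CS420 → CS230; its vertices are {CS230, CS250, CS310, CS420}.

CS230, CS250, CS310, CS420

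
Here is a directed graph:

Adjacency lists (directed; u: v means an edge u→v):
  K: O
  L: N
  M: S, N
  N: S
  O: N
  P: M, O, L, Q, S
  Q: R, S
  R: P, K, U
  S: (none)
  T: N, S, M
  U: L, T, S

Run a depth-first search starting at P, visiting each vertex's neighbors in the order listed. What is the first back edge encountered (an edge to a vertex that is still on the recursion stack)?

R->P

DFS from P (visiting each vertex's neighbors in the order listed); mark gray on enter, black on exit:
P gray
  M gray
    S gray
    S black
    N gray
      N→S: S black — skip
    N black
  M black
  O gray
    O→N: N black — skip
  O black
  L gray
    L→N: N black — skip
  L black
  Q gray
    R gray
      R→P: P is gray → back edge
First back edge: R → P.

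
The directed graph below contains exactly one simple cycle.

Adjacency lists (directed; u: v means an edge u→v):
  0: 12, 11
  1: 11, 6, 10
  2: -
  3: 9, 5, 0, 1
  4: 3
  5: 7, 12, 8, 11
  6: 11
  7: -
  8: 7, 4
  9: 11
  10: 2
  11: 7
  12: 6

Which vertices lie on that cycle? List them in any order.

3, 4, 5, 8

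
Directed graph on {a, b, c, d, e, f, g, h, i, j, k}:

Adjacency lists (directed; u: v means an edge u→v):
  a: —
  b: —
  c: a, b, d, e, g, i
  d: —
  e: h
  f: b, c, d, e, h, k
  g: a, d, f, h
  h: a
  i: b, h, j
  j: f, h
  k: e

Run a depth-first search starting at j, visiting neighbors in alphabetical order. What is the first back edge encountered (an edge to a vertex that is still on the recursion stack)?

g→f

DFS from j (visiting neighbors in alphabetical order); mark gray on enter, black on exit:
j gray
  f gray
    b gray
    b black
    c gray
      a gray
      a black
      c→b: b black — skip
      d gray
      d black
      e gray
        h gray
          h→a: a black — skip
        h black
      e black
      g gray
        g→a: a black — skip
        g→d: d black — skip
        g→f: f is gray → back edge
First back edge: g → f.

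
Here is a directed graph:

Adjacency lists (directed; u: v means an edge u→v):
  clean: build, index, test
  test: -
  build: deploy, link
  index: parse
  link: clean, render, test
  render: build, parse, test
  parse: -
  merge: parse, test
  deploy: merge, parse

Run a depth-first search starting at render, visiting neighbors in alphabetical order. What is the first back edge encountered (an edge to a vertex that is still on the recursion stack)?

DFS from render (visiting neighbors in alphabetical order); mark gray on enter, black on exit:
render gray
  build gray
    deploy gray
      merge gray
        parse gray
        parse black
        test gray
        test black
      merge black
      deploy→parse: parse black — skip
    deploy black
    link gray
      clean gray
        clean→build: build is gray → back edge
First back edge: clean → build.

clean->build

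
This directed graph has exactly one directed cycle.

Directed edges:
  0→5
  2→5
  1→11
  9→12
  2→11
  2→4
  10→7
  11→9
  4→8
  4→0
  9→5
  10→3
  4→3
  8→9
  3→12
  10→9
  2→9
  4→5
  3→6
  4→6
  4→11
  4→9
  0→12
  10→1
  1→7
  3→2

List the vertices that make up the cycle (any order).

DFS with gray/black marking from 3:
3 gray
  6 gray
  6 black
  2 gray
    4 gray
      4→6: 6 black — skip
      11 gray
        9 gray
          12 gray
          12 black
          5 gray
          5 black
        9 black
      11 black
      4→5: 5 black — skip
      0 gray
        0→12: 12 black — skip
        0→5: 5 black — skip
      0 black
      4→3: 3 is gray → back edge
Back edge closes the cycle 3 → 2 → 4 → 3; its vertices are {2, 3, 4}.

2, 3, 4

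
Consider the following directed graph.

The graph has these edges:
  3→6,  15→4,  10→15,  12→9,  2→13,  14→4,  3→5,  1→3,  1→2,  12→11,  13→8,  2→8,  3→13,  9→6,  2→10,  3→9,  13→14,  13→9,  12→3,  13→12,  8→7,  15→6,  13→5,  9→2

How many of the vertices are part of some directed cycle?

A vertex is on a directed cycle iff it belongs to a strongly connected component of size ≥ 2 (or has a self-loop).
The vertices on cycles are {2, 3, 9, 12, 13} — 5 in total.

5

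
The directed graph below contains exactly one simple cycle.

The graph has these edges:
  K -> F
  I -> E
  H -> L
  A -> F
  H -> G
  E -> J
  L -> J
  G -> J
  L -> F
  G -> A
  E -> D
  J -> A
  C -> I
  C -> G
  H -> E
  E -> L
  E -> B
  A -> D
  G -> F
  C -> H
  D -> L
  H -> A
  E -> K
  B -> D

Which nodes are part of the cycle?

DFS with gray/black marking from J:
J gray
  A gray
    F gray
    F black
    D gray
      L gray
        L→J: J is gray → back edge
Back edge closes the cycle J → A → D → L → J; its vertices are {A, D, J, L}.

A, D, J, L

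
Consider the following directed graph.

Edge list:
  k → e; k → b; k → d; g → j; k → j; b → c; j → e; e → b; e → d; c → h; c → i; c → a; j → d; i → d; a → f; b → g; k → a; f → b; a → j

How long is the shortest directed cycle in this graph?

For each vertex v, BFS finds the shortest path from v back to v.
The shortest such closed walk is b → c → a → f → b, length 4.

4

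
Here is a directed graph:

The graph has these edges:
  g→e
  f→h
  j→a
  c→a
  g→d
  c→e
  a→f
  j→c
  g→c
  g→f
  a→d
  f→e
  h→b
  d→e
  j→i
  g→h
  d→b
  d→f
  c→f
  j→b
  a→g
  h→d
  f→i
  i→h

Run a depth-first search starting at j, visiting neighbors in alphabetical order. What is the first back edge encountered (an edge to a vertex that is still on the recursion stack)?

DFS from j (visiting neighbors in alphabetical order); mark gray on enter, black on exit:
j gray
  a gray
    d gray
      b gray
      b black
      e gray
      e black
      f gray
        f→e: e black — skip
        h gray
          h→b: b black — skip
          h→d: d is gray → back edge
First back edge: h → d.

h→d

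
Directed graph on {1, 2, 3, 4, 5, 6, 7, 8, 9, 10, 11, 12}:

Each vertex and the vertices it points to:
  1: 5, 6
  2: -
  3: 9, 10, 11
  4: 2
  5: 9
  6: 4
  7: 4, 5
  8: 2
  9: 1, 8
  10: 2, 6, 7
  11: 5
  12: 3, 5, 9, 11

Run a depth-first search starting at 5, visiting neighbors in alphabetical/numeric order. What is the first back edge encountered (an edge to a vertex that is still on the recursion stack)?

1→5

DFS from 5 (visiting neighbors in alphabetical/numeric order); mark gray on enter, black on exit:
5 gray
  9 gray
    1 gray
      1→5: 5 is gray → back edge
First back edge: 1 → 5.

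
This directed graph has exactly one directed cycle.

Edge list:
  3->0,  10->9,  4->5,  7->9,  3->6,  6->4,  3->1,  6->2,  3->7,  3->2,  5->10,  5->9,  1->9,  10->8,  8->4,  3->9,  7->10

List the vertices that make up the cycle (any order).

4, 5, 8, 10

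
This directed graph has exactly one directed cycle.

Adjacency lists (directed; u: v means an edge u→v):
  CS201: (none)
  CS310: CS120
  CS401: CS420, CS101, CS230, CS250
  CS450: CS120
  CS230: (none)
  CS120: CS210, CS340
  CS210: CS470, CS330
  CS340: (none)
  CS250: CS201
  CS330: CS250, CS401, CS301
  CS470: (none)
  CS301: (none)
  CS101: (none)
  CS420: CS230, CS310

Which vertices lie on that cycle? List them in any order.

DFS with gray/black marking from CS120:
CS120 gray
  CS210 gray
    CS470 gray
    CS470 black
    CS330 gray
      CS250 gray
        CS201 gray
        CS201 black
      CS250 black
      CS401 gray
        CS420 gray
          CS230 gray
          CS230 black
          CS310 gray
            CS310→CS120: CS120 is gray → back edge
Back edge closes the cycle CS120 → CS210 → CS330 → CS401 → CS420 → CS310 → CS120; its vertices are {CS120, CS210, CS310, CS330, CS401, CS420}.

CS120, CS210, CS310, CS330, CS401, CS420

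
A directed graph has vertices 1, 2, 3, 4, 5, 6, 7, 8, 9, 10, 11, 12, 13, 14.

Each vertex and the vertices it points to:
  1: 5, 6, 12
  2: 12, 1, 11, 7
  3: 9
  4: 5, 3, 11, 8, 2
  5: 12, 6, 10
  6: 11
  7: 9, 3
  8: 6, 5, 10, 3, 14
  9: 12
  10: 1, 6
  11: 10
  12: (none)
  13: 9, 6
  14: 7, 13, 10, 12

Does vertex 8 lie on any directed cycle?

No

8 lies on a cycle iff there is a path from 8 back to itself.
Exploring from 8, it never reaches itself; equivalently, its strongly connected component is a singleton.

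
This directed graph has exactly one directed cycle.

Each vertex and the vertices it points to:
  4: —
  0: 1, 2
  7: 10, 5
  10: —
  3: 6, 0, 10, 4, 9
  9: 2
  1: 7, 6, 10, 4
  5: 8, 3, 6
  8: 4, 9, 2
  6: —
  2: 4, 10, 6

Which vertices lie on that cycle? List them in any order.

0, 1, 3, 5, 7

DFS with gray/black marking from 7:
7 gray
  10 gray
  10 black
  5 gray
    8 gray
      4 gray
      4 black
      9 gray
        2 gray
          2→4: 4 black — skip
          2→10: 10 black — skip
          6 gray
          6 black
        2 black
      9 black
      8→2: 2 black — skip
    8 black
    3 gray
      3→6: 6 black — skip
      0 gray
        1 gray
          1→7: 7 is gray → back edge
Back edge closes the cycle 7 → 5 → 3 → 0 → 1 → 7; its vertices are {0, 1, 3, 5, 7}.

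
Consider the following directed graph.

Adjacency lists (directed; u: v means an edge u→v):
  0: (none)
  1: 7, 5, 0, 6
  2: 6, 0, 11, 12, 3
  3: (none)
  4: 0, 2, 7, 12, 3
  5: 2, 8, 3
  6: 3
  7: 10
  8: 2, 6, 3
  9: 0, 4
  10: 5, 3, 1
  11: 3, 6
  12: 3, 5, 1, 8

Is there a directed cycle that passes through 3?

3 lies on a cycle iff there is a path from 3 back to itself.
Exploring from 3, it never reaches itself; equivalently, its strongly connected component is a singleton.

No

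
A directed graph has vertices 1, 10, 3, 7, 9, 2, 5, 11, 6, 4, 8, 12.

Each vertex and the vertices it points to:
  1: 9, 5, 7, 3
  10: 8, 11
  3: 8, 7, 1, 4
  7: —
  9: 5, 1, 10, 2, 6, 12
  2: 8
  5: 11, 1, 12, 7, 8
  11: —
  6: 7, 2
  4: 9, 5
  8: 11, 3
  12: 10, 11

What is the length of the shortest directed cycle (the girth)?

2

For each vertex v, BFS finds the shortest path from v back to v.
The shortest such closed walk is 1 → 9 → 1, length 2.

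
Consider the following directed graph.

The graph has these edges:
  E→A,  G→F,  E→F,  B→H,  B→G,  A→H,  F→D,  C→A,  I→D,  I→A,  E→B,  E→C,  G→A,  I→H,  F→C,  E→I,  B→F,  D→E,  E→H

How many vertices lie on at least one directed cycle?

A vertex is on a directed cycle iff it belongs to a strongly connected component of size ≥ 2 (or has a self-loop).
The vertices on cycles are {B, D, E, F, G, I} — 6 in total.

6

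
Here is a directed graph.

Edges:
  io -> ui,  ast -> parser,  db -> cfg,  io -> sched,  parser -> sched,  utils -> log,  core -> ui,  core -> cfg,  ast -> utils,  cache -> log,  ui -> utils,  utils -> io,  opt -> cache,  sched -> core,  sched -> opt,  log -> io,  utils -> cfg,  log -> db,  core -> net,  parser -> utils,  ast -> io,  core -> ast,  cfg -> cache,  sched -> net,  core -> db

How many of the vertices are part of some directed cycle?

12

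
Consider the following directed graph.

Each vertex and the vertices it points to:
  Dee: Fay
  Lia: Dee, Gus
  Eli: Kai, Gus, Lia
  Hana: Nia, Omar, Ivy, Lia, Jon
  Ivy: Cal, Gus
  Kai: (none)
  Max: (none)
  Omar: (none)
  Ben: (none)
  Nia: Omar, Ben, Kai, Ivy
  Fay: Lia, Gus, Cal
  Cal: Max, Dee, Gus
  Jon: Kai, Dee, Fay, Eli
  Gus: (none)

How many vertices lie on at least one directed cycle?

A vertex is on a directed cycle iff it belongs to a strongly connected component of size ≥ 2 (or has a self-loop).
The vertices on cycles are {Cal, Dee, Fay, Lia} — 4 in total.

4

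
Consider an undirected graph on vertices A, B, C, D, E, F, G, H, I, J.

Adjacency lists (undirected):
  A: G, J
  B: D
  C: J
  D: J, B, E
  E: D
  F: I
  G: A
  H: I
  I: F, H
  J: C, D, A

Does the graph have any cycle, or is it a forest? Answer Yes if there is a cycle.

No

DFS, tracking each vertex's parent; an edge to a visited non-parent vertex closes a cycle.
Start from F:
visit F (parent –)
  visit I (parent F)
    I–F: parent, skip
    visit H (parent I)
      H–I: parent, skip
visit A (parent –)
  visit G (parent A)
    G–A: parent, skip
  visit J (parent A)
    visit C (parent J)
      C–J: parent, skip
    visit D (parent J)
      D–J: parent, skip
      visit B (parent D)
        B–D: parent, skip
      visit E (parent D)
        E–D: parent, skip
    J–A: parent, skip
No non-parent visited neighbor found — the graph is a forest.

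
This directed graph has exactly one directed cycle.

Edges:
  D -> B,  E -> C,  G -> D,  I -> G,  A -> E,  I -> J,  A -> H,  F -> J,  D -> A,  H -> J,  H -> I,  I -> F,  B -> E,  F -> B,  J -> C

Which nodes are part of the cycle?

DFS with gray/black marking from H:
H gray
  J gray
    C gray
    C black
  J black
  I gray
    F gray
      B gray
        E gray
          E→C: C black — skip
        E black
      B black
      F→J: J black — skip
    F black
    I→J: J black — skip
    G gray
      D gray
        A gray
          A→E: E black — skip
          A→H: H is gray → back edge
Back edge closes the cycle H → I → G → D → A → H; its vertices are {A, D, G, H, I}.

A, D, G, H, I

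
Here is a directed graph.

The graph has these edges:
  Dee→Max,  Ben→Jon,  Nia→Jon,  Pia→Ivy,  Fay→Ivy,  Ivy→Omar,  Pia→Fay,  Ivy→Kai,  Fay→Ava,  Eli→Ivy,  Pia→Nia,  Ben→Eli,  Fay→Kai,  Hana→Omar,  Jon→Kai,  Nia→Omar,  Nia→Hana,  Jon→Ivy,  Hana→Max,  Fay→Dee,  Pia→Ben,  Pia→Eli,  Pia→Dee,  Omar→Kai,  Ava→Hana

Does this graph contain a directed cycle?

No

DFS with white/gray/black marking, starting from Eli:
Eli gray
  Ivy gray
    Kai gray
    Kai black
    Omar gray
      Omar→Kai: Kai black — skip
    Omar black
  Ivy black
Eli black
Hana gray
  Hana→Omar: Omar black — skip
  Max gray
  Max black
Hana black
Ben gray
  Jon gray
    Jon→Ivy: Ivy black — skip
    Jon→Kai: Kai black — skip
  Jon black
  Ben→Eli: Eli black — skip
Ben black
Pia gray
  Dee gray
    Dee→Max: Max black — skip
  Dee black
  Pia→Ivy: Ivy black — skip
  Pia→Eli: Eli black — skip
  Nia gray
    Nia→Jon: Jon black — skip
    Nia→Omar: Omar black — skip
    Nia→Hana: Hana black — skip
  Nia black
  Fay gray
    Fay→Kai: Kai black — skip
    Fay→Dee: Dee black — skip
    Fay→Ivy: Ivy black — skip
    Ava gray
      Ava→Hana: Hana black — skip
    Ava black
  Fay black
  Pia→Ben: Ben black — skip
Pia black
Every edge goes to a white or black vertex — no back edge, so the graph is acyclic.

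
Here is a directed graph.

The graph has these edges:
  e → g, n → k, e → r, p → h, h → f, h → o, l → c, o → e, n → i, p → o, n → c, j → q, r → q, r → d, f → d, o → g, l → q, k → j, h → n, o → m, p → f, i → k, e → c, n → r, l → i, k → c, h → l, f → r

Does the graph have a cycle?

No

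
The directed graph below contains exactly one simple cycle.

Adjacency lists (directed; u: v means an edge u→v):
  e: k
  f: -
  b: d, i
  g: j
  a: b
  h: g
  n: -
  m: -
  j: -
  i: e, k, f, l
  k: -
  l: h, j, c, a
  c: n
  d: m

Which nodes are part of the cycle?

DFS with gray/black marking from b:
b gray
  d gray
    m gray
    m black
  d black
  i gray
    e gray
      k gray
      k black
    e black
    i→k: k black — skip
    f gray
    f black
    l gray
      h gray
        g gray
          j gray
          j black
        g black
      h black
      l→j: j black — skip
      c gray
        n gray
        n black
      c black
      a gray
        a→b: b is gray → back edge
Back edge closes the cycle b → i → l → a → b; its vertices are {a, b, i, l}.

a, b, i, l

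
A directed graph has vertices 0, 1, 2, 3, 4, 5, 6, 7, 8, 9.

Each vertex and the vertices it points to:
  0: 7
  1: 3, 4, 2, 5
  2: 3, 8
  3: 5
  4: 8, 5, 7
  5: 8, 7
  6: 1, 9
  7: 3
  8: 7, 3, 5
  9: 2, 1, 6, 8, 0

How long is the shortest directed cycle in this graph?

For each vertex v, BFS finds the shortest path from v back to v.
The shortest such closed walk is 9 → 6 → 9, length 2.

2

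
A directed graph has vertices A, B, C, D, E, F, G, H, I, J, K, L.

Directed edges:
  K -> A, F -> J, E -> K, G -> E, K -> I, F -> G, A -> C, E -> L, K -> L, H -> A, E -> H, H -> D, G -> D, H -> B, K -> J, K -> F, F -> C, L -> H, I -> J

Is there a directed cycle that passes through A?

No

A lies on a cycle iff there is a path from A back to itself.
Exploring from A, it never reaches itself; equivalently, its strongly connected component is a singleton.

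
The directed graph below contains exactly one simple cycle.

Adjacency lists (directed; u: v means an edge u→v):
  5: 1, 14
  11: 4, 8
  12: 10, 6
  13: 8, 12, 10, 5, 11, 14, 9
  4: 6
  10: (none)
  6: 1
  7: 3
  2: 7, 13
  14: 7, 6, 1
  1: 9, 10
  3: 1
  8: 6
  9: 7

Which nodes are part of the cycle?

1, 3, 7, 9

DFS with gray/black marking from 9:
9 gray
  7 gray
    3 gray
      1 gray
        1→9: 9 is gray → back edge
Back edge closes the cycle 9 → 7 → 3 → 1 → 9; its vertices are {1, 3, 7, 9}.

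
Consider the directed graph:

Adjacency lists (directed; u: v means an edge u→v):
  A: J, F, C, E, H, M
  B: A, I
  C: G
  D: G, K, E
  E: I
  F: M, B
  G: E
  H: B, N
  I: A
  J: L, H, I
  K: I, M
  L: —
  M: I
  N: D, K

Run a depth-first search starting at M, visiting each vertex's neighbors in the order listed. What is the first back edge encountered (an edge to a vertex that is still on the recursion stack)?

DFS from M (visiting each vertex's neighbors in the order listed); mark gray on enter, black on exit:
M gray
  I gray
    A gray
      J gray
        L gray
        L black
        H gray
          B gray
            B→A: A is gray → back edge
First back edge: B → A.

B→A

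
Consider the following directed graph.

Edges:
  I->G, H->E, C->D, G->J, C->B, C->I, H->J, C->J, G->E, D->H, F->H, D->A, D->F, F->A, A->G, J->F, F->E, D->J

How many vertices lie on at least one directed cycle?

A vertex is on a directed cycle iff it belongs to a strongly connected component of size ≥ 2 (or has a self-loop).
The vertices on cycles are {A, F, G, H, J} — 5 in total.

5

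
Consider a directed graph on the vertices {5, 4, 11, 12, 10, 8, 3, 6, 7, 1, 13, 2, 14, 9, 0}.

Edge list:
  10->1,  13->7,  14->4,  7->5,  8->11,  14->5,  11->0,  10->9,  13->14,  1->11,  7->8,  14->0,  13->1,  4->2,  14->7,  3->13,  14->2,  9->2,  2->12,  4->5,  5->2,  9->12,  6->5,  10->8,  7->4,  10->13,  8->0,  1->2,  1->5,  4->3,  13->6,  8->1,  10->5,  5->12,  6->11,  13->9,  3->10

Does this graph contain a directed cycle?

Yes

DFS with white/gray/black marking, starting from 12:
12 gray
12 black
5 gray
  2 gray
    2→12: 12 black — skip
  2 black
  5→12: 12 black — skip
5 black
4 gray
  4→2: 2 black — skip
  4→5: 5 black — skip
  3 gray
    10 gray
      1 gray
        1→5: 5 black — skip
        11 gray
          0 gray
          0 black
        11 black
        1→2: 2 black — skip
      1 black
      8 gray
        8→1: 1 black — skip
        8→11: 11 black — skip
        8→0: 0 black — skip
      8 black
      9 gray
        9→12: 12 black — skip
        9→2: 2 black — skip
      9 black
      13 gray
        13→9: 9 black — skip
        13→1: 1 black — skip
        14 gray
          14→0: 0 black — skip
          7 gray
            7→8: 8 black — skip
            7→4: 4 is gray → back edge
Back edge found, so a cycle exists: 4 → 3 → 10 → 13 → 14 → 7 → 4.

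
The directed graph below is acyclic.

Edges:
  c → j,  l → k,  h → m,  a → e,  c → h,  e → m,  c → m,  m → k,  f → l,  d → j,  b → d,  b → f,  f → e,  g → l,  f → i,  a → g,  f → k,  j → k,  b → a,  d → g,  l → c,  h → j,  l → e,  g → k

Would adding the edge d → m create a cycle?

Adding d→m creates a cycle iff m can already reach d.
Explore from m: no path reaches d. The graph stays acyclic.

No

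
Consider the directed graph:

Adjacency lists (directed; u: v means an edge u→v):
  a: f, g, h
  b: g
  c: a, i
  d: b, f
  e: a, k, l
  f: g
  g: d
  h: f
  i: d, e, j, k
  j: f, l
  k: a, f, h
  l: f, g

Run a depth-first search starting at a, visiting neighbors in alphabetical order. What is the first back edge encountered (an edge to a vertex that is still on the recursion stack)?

b->g

DFS from a (visiting neighbors in alphabetical order); mark gray on enter, black on exit:
a gray
  f gray
    g gray
      d gray
        b gray
          b→g: g is gray → back edge
First back edge: b → g.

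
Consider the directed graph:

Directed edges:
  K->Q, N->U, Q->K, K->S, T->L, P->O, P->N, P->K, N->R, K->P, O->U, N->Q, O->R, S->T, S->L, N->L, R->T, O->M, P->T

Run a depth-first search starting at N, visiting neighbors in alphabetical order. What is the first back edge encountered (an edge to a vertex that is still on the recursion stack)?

P→K

DFS from N (visiting neighbors in alphabetical order); mark gray on enter, black on exit:
N gray
  L gray
  L black
  Q gray
    K gray
      P gray
        P→K: K is gray → back edge
First back edge: P → K.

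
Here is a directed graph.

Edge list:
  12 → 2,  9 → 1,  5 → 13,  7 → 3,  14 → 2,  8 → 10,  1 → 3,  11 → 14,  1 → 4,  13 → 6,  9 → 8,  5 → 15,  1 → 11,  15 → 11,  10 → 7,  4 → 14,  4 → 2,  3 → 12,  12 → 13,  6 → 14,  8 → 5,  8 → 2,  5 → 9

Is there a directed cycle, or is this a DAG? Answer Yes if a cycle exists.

Yes

DFS with white/gray/black marking, starting from 9:
9 gray
  8 gray
    2 gray
    2 black
    10 gray
      7 gray
        3 gray
          12 gray
            13 gray
              6 gray
                14 gray
                  14→2: 2 black — skip
                14 black
              6 black
            13 black
            12→2: 2 black — skip
          12 black
        3 black
      7 black
    10 black
    5 gray
      5→9: 9 is gray → back edge
Back edge found, so a cycle exists: 9 → 8 → 5 → 9.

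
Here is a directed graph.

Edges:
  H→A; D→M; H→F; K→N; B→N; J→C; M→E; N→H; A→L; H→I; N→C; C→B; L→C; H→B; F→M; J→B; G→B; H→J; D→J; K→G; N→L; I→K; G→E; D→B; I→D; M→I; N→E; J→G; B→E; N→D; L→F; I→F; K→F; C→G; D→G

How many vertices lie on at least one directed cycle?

13

A vertex is on a directed cycle iff it belongs to a strongly connected component of size ≥ 2 (or has a self-loop).
The vertices on cycles are {A, B, C, D, F, G, H, I, J, K, L, M, N} — 13 in total.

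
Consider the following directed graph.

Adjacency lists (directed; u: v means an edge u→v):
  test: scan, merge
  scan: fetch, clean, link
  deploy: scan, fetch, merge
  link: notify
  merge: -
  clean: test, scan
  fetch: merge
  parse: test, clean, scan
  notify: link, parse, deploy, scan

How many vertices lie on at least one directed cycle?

A vertex is on a directed cycle iff it belongs to a strongly connected component of size ≥ 2 (or has a self-loop).
The vertices on cycles are {link, scan, test, clean, parse, deploy, notify} — 7 in total.

7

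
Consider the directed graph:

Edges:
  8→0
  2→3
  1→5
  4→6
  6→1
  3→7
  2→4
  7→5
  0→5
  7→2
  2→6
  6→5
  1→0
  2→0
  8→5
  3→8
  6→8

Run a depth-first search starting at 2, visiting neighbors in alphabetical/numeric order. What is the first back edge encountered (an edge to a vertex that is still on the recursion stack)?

7->2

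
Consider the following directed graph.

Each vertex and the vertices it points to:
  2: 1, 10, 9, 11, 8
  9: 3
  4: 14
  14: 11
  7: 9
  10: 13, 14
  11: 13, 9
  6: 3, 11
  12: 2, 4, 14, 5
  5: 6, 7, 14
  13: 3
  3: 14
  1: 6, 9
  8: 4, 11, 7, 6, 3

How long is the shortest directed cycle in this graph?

4

For each vertex v, BFS finds the shortest path from v back to v.
The shortest such closed walk is 13 → 3 → 14 → 11 → 13, length 4.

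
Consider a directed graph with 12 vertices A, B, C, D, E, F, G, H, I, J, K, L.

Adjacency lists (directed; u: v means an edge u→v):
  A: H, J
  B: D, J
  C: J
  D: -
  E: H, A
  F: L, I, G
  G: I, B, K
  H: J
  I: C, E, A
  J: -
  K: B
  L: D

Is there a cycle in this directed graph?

DFS with white/gray/black marking, starting from I:
I gray
  C gray
    J gray
    J black
  C black
  E gray
    H gray
      H→J: J black — skip
    H black
    A gray
      A→H: H black — skip
      A→J: J black — skip
    A black
  E black
  I→A: A black — skip
I black
B gray
  D gray
  D black
  B→J: J black — skip
B black
F gray
  L gray
    L→D: D black — skip
  L black
  F→I: I black — skip
  G gray
    G→I: I black — skip
    G→B: B black — skip
    K gray
      K→B: B black — skip
    K black
  G black
F black
Every edge goes to a white or black vertex — no back edge, so the graph is acyclic.

No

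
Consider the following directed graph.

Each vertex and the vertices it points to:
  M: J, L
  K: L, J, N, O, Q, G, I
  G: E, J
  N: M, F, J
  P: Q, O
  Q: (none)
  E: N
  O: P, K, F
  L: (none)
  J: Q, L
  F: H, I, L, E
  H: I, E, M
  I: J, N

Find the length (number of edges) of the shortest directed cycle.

For each vertex v, BFS finds the shortest path from v back to v.
The shortest such closed walk is O → K → O, length 2.

2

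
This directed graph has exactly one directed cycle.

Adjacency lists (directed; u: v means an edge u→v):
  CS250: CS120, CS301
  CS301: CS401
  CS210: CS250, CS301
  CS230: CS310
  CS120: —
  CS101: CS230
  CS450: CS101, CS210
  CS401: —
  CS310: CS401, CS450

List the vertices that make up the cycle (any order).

CS101, CS230, CS310, CS450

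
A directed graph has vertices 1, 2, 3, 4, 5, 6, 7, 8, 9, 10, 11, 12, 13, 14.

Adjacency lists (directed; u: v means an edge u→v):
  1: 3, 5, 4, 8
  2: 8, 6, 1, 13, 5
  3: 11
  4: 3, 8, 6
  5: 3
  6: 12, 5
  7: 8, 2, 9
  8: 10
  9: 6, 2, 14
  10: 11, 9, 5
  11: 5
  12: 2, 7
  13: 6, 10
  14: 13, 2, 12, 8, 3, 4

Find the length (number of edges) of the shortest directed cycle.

3

For each vertex v, BFS finds the shortest path from v back to v.
The shortest such closed walk is 12 → 2 → 6 → 12, length 3.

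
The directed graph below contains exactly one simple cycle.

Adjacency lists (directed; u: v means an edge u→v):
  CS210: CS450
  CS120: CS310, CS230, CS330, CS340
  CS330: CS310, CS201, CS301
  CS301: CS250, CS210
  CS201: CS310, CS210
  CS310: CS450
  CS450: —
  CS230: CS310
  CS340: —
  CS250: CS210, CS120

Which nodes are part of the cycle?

CS120, CS250, CS301, CS330

DFS with gray/black marking from CS120:
CS120 gray
  CS310 gray
    CS450 gray
    CS450 black
  CS310 black
  CS230 gray
    CS230→CS310: CS310 black — skip
  CS230 black
  CS330 gray
    CS330→CS310: CS310 black — skip
    CS201 gray
      CS201→CS310: CS310 black — skip
      CS210 gray
        CS210→CS450: CS450 black — skip
      CS210 black
    CS201 black
    CS301 gray
      CS250 gray
        CS250→CS210: CS210 black — skip
        CS250→CS120: CS120 is gray → back edge
Back edge closes the cycle CS120 → CS330 → CS301 → CS250 → CS120; its vertices are {CS120, CS250, CS301, CS330}.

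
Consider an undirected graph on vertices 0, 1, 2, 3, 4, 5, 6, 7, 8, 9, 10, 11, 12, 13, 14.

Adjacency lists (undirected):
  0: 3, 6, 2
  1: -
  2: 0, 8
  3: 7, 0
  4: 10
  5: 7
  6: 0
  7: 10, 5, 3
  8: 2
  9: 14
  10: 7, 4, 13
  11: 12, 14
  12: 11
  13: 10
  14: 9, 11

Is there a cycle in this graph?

DFS, tracking each vertex's parent; an edge to a visited non-parent vertex closes a cycle.
Start from 7:
visit 7 (parent –)
  visit 10 (parent 7)
    10–7: parent, skip
    visit 4 (parent 10)
      4–10: parent, skip
    visit 13 (parent 10)
      13–10: parent, skip
  visit 5 (parent 7)
    5–7: parent, skip
  visit 3 (parent 7)
    3–7: parent, skip
    visit 0 (parent 3)
      0–3: parent, skip
      visit 6 (parent 0)
        6–0: parent, skip
      visit 2 (parent 0)
        2–0: parent, skip
        visit 8 (parent 2)
          8–2: parent, skip
visit 1 (parent –)
visit 9 (parent –)
  visit 14 (parent 9)
    14–9: parent, skip
    visit 11 (parent 14)
      visit 12 (parent 11)
        12–11: parent, skip
      11–14: parent, skip
No non-parent visited neighbor found — the graph is a forest.

No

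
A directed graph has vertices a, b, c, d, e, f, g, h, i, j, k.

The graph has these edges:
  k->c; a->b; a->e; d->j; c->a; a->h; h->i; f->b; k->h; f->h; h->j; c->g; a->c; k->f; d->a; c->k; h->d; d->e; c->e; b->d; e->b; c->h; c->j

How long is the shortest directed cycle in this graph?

For each vertex v, BFS finds the shortest path from v back to v.
The shortest such closed walk is c → a → c, length 2.

2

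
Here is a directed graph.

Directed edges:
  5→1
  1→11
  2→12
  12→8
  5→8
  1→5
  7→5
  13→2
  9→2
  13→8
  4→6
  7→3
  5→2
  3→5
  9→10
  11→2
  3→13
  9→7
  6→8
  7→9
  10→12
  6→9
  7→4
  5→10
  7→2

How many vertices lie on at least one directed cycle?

A vertex is on a directed cycle iff it belongs to a strongly connected component of size ≥ 2 (or has a self-loop).
The vertices on cycles are {1, 4, 5, 6, 7, 9} — 6 in total.

6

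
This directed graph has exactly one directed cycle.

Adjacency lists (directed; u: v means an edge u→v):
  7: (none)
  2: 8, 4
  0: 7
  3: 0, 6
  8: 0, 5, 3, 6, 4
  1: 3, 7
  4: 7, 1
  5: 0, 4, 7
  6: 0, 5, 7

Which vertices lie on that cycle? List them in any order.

1, 3, 4, 5, 6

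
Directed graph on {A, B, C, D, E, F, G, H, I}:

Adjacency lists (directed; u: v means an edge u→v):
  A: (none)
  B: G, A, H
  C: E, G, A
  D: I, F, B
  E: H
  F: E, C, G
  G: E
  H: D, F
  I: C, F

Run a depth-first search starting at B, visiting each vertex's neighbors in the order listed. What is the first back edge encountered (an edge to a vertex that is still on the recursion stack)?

C->E

DFS from B (visiting each vertex's neighbors in the order listed); mark gray on enter, black on exit:
B gray
  G gray
    E gray
      H gray
        D gray
          I gray
            C gray
              C→E: E is gray → back edge
First back edge: C → E.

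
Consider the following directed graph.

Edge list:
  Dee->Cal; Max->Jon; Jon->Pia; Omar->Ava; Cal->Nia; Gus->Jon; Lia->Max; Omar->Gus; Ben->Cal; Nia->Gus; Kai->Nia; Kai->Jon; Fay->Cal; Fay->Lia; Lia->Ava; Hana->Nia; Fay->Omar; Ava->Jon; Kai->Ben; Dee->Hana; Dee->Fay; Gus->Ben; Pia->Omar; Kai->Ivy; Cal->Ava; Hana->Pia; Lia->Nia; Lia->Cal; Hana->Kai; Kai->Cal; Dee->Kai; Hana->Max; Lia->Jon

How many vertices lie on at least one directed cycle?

A vertex is on a directed cycle iff it belongs to a strongly connected component of size ≥ 2 (or has a self-loop).
The vertices on cycles are {Ava, Ben, Cal, Gus, Jon, Nia, Pia, Omar} — 8 in total.

8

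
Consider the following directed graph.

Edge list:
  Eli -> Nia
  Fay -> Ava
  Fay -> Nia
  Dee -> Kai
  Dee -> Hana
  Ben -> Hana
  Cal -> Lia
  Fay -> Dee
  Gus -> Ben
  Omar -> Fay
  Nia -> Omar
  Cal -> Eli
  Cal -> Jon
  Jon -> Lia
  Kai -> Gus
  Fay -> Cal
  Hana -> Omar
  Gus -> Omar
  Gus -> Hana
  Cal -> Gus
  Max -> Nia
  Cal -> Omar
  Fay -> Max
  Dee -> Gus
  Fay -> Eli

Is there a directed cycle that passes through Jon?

Jon lies on a cycle iff there is a path from Jon back to itself.
Exploring from Jon, it never reaches itself; equivalently, its strongly connected component is a singleton.

No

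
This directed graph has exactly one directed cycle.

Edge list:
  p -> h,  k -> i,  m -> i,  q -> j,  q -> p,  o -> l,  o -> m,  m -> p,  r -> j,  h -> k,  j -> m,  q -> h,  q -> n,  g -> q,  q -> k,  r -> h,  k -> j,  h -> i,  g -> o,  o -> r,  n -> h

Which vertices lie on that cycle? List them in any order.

DFS with gray/black marking from j:
j gray
  m gray
    i gray
    i black
    p gray
      h gray
        k gray
          k→i: i black — skip
          k→j: j is gray → back edge
Back edge closes the cycle j → m → p → h → k → j; its vertices are {h, j, k, m, p}.

h, j, k, m, p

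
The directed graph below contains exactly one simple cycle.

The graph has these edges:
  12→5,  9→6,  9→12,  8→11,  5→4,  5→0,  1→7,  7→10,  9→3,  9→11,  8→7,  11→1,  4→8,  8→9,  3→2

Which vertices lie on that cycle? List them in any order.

DFS with gray/black marking from 9:
9 gray
  11 gray
    1 gray
      7 gray
        10 gray
        10 black
      7 black
    1 black
  11 black
  3 gray
    2 gray
    2 black
  3 black
  12 gray
    5 gray
      0 gray
      0 black
      4 gray
        8 gray
          8→11: 11 black — skip
          8→9: 9 is gray → back edge
Back edge closes the cycle 9 → 12 → 5 → 4 → 8 → 9; its vertices are {4, 5, 8, 9, 12}.

4, 5, 8, 9, 12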